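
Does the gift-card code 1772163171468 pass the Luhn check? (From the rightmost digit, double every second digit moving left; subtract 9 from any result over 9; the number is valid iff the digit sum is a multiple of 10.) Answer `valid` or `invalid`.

valid

From the right, keep odd positions and double even positions (subtract 9 from any doubled value over 9):
  doubled (positions 2,4,...): 3 2 2 3 4 5 → sum 19
  kept (positions 1,3,...): 8 4 7 3 1 7 1 → sum 31
Total = 50.
50 mod 10 = 0, so the number is valid.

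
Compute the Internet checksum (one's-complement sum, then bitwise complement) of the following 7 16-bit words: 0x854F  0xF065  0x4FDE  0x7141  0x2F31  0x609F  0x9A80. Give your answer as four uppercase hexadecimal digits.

9ED9

One's-complement addition (fold any carry out of bit 15 back into bit 0):
  0x854F + 0xF065 = 0x175B4 → wrap carry → 0x75B5
  0x75B5 + 0x4FDE = 0x0C593
  0xC593 + 0x7141 = 0x136D4 → wrap carry → 0x36D5
  0x36D5 + 0x2F31 = 0x06606
  0x6606 + 0x609F = 0x0C6A5
  0xC6A5 + 0x9A80 = 0x16125 → wrap carry → 0x6126
One's-complement sum = 0x6126.
Checksum = ~0x6126 & 0xFFFF = 0x9ED9.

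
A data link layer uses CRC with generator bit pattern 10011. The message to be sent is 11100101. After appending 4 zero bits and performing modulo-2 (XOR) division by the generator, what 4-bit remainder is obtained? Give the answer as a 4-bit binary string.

1100

Append 4 zeros: 111001010000. Divide by 10011 (XOR where the leading bit is 1):
  pos 0: 11100 XOR 10011 = 01111
  pos 1: 11111 XOR 10011 = 01100
  pos 2: 11000 XOR 10011 = 01011
  pos 3: 10111 XOR 10011 = 00100
  pos 5: 10000 XOR 10011 = 00011
Remainder (last 4 bits) = 1100. This is the CRC / FCS.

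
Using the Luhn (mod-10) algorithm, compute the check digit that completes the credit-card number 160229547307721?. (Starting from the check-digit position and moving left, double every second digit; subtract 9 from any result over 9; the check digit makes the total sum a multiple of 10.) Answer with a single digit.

Partial digits right→left: 1 2 7 7 0 3 7 4 5 9 2 2 0 6 1
Double every second digit counting from the check-digit position (so the 1st, 3rd, 5th, ... of the partial from the right).
  doubled (with −9 where >9): 2 5 0 5 1 4 0 2 → sum 19
  kept as-is: 2 7 3 4 9 2 6 → sum 33
Total = 19 + 33 = 52.
Check digit = (10 − (52 mod 10)) mod 10 = 8.

8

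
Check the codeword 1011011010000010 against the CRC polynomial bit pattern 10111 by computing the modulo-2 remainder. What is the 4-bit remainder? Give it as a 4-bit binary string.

Modulo-2 division of 1011011010000010 by 10111:
  pos 0: 10110 XOR 10111 = 00001
  pos 4: 11101 XOR 10111 = 01010
  pos 5: 10100 XOR 10111 = 00011
  pos 8: 11000 XOR 10111 = 01111
  pos 9: 11110 XOR 10111 = 01001
  pos 10: 10011 XOR 10111 = 00100
Remainder = 1000 (nonzero — an error is detected).

1000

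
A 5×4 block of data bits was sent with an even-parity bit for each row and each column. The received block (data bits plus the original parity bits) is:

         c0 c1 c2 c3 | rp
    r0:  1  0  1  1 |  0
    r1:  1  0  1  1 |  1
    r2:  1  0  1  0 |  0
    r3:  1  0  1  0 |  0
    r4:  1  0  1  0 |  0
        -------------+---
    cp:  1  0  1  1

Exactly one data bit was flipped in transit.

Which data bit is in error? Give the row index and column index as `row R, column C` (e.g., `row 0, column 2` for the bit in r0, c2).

Recompute each row's even parity and compare to rp:
  r0: data parity 1, sent rp 0 → mismatch
  r1: data parity 1, sent rp 1 → ok
  r2: data parity 0, sent rp 0 → ok
  r3: data parity 0, sent rp 0 → ok
  r4: data parity 0, sent rp 0 → ok
Recompute each column's even parity and compare to cp:
  c0: data parity 1, sent cp 1 → ok
  c1: data parity 0, sent cp 0 → ok
  c2: data parity 1, sent cp 1 → ok
  c3: data parity 0, sent cp 1 → mismatch
Exactly one row (r0) and one column (c3) fail → the flipped bit is at their intersection.

row 0, column 3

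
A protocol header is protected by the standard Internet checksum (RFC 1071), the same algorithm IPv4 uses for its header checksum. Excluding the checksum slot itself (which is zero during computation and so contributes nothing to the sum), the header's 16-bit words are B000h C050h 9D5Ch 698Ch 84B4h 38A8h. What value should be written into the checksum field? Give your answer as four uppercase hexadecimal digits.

One's-complement addition (fold any carry out of bit 15 back into bit 0):
  0xB000 + 0xC050 = 0x17050 → wrap carry → 0x7051
  0x7051 + 0x9D5C = 0x10DAD → wrap carry → 0x0DAE
  0x0DAE + 0x698C = 0x0773A
  0x773A + 0x84B4 = 0x0FBEE
  0xFBEE + 0x38A8 = 0x13496 → wrap carry → 0x3497
One's-complement sum = 0x3497.
Checksum = ~0x3497 & 0xFFFF = 0xCB68.

CB68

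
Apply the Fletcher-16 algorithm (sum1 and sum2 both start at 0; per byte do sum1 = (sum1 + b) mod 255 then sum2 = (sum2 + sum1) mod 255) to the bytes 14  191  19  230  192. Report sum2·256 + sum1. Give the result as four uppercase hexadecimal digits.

Running sums (mod 255):
  after byte 0 (14): sum1=14, sum2=14
  after byte 1 (191): sum1=205, sum2=219
  after byte 2 (19): sum1=224, sum2=188
  after byte 3 (230): sum1=199, sum2=132
  after byte 4 (192): sum1=136, sum2=13
Checksum = sum2·256 + sum1 = 13·256 + 136 = 3464 = 0x0D88.

0D88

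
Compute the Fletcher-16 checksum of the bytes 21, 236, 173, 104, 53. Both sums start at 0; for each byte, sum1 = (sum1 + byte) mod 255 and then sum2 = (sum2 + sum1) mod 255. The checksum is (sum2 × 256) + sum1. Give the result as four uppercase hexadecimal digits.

2C4D

Running sums (mod 255):
  after byte 0 (21): sum1=21, sum2=21
  after byte 1 (236): sum1=2, sum2=23
  after byte 2 (173): sum1=175, sum2=198
  after byte 3 (104): sum1=24, sum2=222
  after byte 4 (53): sum1=77, sum2=44
Checksum = sum2·256 + sum1 = 44·256 + 77 = 11341 = 0x2C4D.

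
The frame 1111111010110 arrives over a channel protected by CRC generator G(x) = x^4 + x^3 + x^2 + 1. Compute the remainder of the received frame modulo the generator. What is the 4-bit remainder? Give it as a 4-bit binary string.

0000

Modulo-2 division of 1111111010110 by 11101:
  pos 0: 11111 XOR 11101 = 00010
  pos 3: 10110 XOR 11101 = 01011
  pos 4: 10111 XOR 11101 = 01010
  pos 5: 10100 XOR 11101 = 01001
  pos 6: 10011 XOR 11101 = 01110
  pos 7: 11101 XOR 11101 = 00000
Remainder = 0000 (zero — the frame passes the CRC check).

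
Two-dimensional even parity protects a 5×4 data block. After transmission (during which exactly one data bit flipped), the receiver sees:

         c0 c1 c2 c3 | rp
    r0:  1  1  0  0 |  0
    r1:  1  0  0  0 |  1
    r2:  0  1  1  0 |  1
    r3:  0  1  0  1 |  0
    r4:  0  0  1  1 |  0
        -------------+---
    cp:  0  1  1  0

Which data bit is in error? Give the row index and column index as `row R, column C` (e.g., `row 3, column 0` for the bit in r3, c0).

row 2, column 2

Recompute each row's even parity and compare to rp:
  r0: data parity 0, sent rp 0 → ok
  r1: data parity 1, sent rp 1 → ok
  r2: data parity 0, sent rp 1 → mismatch
  r3: data parity 0, sent rp 0 → ok
  r4: data parity 0, sent rp 0 → ok
Recompute each column's even parity and compare to cp:
  c0: data parity 0, sent cp 0 → ok
  c1: data parity 1, sent cp 1 → ok
  c2: data parity 0, sent cp 1 → mismatch
  c3: data parity 0, sent cp 0 → ok
Exactly one row (r2) and one column (c2) fail → the flipped bit is at their intersection.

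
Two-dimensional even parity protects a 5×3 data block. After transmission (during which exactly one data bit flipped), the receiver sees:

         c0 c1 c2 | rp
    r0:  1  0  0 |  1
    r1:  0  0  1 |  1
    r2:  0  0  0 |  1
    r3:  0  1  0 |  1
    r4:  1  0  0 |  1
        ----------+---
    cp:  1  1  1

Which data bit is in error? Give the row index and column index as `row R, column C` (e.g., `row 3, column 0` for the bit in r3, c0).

Recompute each row's even parity and compare to rp:
  r0: data parity 1, sent rp 1 → ok
  r1: data parity 1, sent rp 1 → ok
  r2: data parity 0, sent rp 1 → mismatch
  r3: data parity 1, sent rp 1 → ok
  r4: data parity 1, sent rp 1 → ok
Recompute each column's even parity and compare to cp:
  c0: data parity 0, sent cp 1 → mismatch
  c1: data parity 1, sent cp 1 → ok
  c2: data parity 1, sent cp 1 → ok
Exactly one row (r2) and one column (c0) fail → the flipped bit is at their intersection.

row 2, column 0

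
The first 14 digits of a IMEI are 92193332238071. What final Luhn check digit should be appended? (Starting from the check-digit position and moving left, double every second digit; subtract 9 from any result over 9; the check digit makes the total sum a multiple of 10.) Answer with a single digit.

Partial digits right→left: 1 7 0 8 3 2 2 3 3 3 9 1 2 9
Double every second digit counting from the check-digit position (so the 1st, 3rd, 5th, ... of the partial from the right).
  doubled (with −9 where >9): 2 0 6 4 6 9 4 → sum 31
  kept as-is: 7 8 2 3 3 1 9 → sum 33
Total = 31 + 33 = 64.
Check digit = (10 − (64 mod 10)) mod 10 = 6.

6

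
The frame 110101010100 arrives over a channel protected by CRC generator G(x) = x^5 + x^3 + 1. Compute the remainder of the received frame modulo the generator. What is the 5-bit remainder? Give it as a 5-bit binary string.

00000

Modulo-2 division of 110101010100 by 101001:
  pos 0: 110101 XOR 101001 = 011100
  pos 1: 111000 XOR 101001 = 010001
  pos 2: 100011 XOR 101001 = 001010
  pos 4: 101001 XOR 101001 = 000000
Remainder = 00000 (zero — the frame passes the CRC check).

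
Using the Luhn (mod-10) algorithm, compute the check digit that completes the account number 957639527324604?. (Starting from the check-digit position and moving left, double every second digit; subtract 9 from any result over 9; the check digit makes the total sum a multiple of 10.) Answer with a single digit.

0

Partial digits right→left: 4 0 6 4 2 3 7 2 5 9 3 6 7 5 9
Double every second digit counting from the check-digit position (so the 1st, 3rd, 5th, ... of the partial from the right).
  doubled (with −9 where >9): 8 3 4 5 1 6 5 9 → sum 41
  kept as-is: 0 4 3 2 9 6 5 → sum 29
Total = 41 + 29 = 70.
Check digit = (10 − (70 mod 10)) mod 10 = 0.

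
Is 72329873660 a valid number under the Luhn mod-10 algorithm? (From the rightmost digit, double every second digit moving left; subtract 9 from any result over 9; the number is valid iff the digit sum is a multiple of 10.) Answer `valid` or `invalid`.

From the right, keep odd positions and double even positions (subtract 9 from any doubled value over 9):
  doubled (positions 2,4,...): 3 6 7 4 4 → sum 24
  kept (positions 1,3,...): 0 6 7 9 3 7 → sum 32
Total = 56.
56 mod 10 = 6, so the number is invalid.

invalid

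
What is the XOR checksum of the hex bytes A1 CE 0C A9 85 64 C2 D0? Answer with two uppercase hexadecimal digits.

39

XOR the bytes together:
  start with 0xA1
  0xA1 ⊕ 0xCE = 0x6F
  0x6F ⊕ 0x0C = 0x63
  0x63 ⊕ 0xA9 = 0xCA
  0xCA ⊕ 0x85 = 0x4F
  0x4F ⊕ 0x64 = 0x2B
  0x2B ⊕ 0xC2 = 0xE9
  0xE9 ⊕ 0xD0 = 0x39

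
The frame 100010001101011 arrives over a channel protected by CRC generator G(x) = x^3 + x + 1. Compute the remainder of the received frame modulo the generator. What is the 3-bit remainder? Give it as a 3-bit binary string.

000

Modulo-2 division of 100010001101011 by 1011:
  pos 0: 1000 XOR 1011 = 0011
  pos 2: 1110 XOR 1011 = 0101
  pos 3: 1010 XOR 1011 = 0001
  pos 6: 1011 XOR 1011 = 0000
  pos 11: 1011 XOR 1011 = 0000
Remainder = 000 (zero — the frame passes the CRC check).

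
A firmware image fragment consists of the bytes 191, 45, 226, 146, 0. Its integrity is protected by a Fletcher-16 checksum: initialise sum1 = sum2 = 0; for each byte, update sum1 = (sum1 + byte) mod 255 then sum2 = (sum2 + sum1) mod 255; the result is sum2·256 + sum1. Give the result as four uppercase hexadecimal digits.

4162

Running sums (mod 255):
  after byte 0 (191): sum1=191, sum2=191
  after byte 1 (45): sum1=236, sum2=172
  after byte 2 (226): sum1=207, sum2=124
  after byte 3 (146): sum1=98, sum2=222
  after byte 4 (0): sum1=98, sum2=65
Checksum = sum2·256 + sum1 = 65·256 + 98 = 16738 = 0x4162.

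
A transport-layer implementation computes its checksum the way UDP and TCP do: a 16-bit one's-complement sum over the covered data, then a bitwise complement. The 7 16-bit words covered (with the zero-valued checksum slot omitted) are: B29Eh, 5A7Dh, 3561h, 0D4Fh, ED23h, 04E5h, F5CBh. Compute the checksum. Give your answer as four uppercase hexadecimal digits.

C85E

One's-complement addition (fold any carry out of bit 15 back into bit 0):
  0xB29E + 0x5A7D = 0x10D1B → wrap carry → 0x0D1C
  0x0D1C + 0x3561 = 0x0427D
  0x427D + 0x0D4F = 0x04FCC
  0x4FCC + 0xED23 = 0x13CEF → wrap carry → 0x3CF0
  0x3CF0 + 0x04E5 = 0x041D5
  0x41D5 + 0xF5CB = 0x137A0 → wrap carry → 0x37A1
One's-complement sum = 0x37A1.
Checksum = ~0x37A1 & 0xFFFF = 0xC85E.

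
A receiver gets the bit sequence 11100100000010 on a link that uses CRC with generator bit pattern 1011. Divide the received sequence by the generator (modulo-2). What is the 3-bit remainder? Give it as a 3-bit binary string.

Modulo-2 division of 11100100000010 by 1011:
  pos 0: 1110 XOR 1011 = 0101
  pos 1: 1010 XOR 1011 = 0001
  pos 4: 1100 XOR 1011 = 0111
  pos 5: 1110 XOR 1011 = 0101
  pos 6: 1010 XOR 1011 = 0001
  pos 9: 1001 XOR 1011 = 0010
Remainder = 100 (nonzero — an error is detected).

100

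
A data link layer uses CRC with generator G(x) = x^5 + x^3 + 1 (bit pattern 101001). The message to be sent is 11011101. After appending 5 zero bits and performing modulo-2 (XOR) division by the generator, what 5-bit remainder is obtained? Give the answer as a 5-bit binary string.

10010

Append 5 zeros: 1101110100000. Divide by 101001 (XOR where the leading bit is 1):
  pos 0: 110111 XOR 101001 = 011110
  pos 1: 111100 XOR 101001 = 010101
  pos 2: 101011 XOR 101001 = 000010
  pos 6: 100000 XOR 101001 = 001001
Remainder (last 5 bits) = 10010. This is the CRC / FCS.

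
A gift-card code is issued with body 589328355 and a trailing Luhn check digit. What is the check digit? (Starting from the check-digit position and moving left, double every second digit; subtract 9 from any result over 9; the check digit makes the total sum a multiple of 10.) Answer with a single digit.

Partial digits right→left: 5 5 3 8 2 3 9 8 5
Double every second digit counting from the check-digit position (so the 1st, 3rd, 5th, ... of the partial from the right).
  doubled (with −9 where >9): 1 6 4 9 1 → sum 21
  kept as-is: 5 8 3 8 → sum 24
Total = 21 + 24 = 45.
Check digit = (10 − (45 mod 10)) mod 10 = 5.

5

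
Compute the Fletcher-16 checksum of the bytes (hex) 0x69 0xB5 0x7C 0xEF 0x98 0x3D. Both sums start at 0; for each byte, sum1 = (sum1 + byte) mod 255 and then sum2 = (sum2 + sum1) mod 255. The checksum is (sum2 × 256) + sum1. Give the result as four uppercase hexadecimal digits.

3561

Running sums (mod 255):
  after byte 0 (0x69): sum1=105, sum2=105
  after byte 1 (0xB5): sum1=31, sum2=136
  after byte 2 (0x7C): sum1=155, sum2=36
  after byte 3 (0xEF): sum1=139, sum2=175
  after byte 4 (0x98): sum1=36, sum2=211
  after byte 5 (0x3D): sum1=97, sum2=53
Checksum = sum2·256 + sum1 = 53·256 + 97 = 13665 = 0x3561.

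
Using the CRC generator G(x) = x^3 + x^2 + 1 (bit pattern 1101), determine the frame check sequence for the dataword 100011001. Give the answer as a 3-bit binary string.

101

Append 3 zeros: 100011001000. Divide by 1101 (XOR where the leading bit is 1):
  pos 0: 1000 XOR 1101 = 0101
  pos 1: 1011 XOR 1101 = 0110
  pos 2: 1101 XOR 1101 = 0000
  pos 8: 1000 XOR 1101 = 0101
Remainder (last 3 bits) = 101. This is the CRC / FCS.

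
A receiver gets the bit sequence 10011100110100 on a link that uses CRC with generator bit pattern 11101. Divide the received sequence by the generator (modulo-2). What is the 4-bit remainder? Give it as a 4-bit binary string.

Modulo-2 division of 10011100110100 by 11101:
  pos 0: 10011 XOR 11101 = 01110
  pos 1: 11101 XOR 11101 = 00000
  pos 8: 11010 XOR 11101 = 00111
Remainder = 1110 (nonzero — an error is detected).

1110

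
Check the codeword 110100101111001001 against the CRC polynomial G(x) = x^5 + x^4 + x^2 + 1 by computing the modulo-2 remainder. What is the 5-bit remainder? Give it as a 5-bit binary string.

Modulo-2 division of 110100101111001001 by 110101:
  pos 0: 110100 XOR 110101 = 000001
  pos 5: 110111 XOR 110101 = 000010
  pos 9: 101001 XOR 110101 = 011100
  pos 10: 111000 XOR 110101 = 001101
  pos 12: 110101 XOR 110101 = 000000
Remainder = 00000 (zero — the frame passes the CRC check).

00000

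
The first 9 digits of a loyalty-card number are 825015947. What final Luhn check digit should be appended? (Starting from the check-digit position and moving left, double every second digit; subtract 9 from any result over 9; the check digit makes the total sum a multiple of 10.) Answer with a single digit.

5

Partial digits right→left: 7 4 9 5 1 0 5 2 8
Double every second digit counting from the check-digit position (so the 1st, 3rd, 5th, ... of the partial from the right).
  doubled (with −9 where >9): 5 9 2 1 7 → sum 24
  kept as-is: 4 5 0 2 → sum 11
Total = 24 + 11 = 35.
Check digit = (10 − (35 mod 10)) mod 10 = 5.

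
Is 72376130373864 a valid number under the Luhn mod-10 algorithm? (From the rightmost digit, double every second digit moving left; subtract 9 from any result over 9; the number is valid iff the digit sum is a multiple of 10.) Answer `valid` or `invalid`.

invalid

From the right, keep odd positions and double even positions (subtract 9 from any doubled value over 9):
  doubled (positions 2,4,...): 3 6 6 6 3 6 5 → sum 35
  kept (positions 1,3,...): 4 8 7 0 1 7 2 → sum 29
Total = 64.
64 mod 10 = 4, so the number is invalid.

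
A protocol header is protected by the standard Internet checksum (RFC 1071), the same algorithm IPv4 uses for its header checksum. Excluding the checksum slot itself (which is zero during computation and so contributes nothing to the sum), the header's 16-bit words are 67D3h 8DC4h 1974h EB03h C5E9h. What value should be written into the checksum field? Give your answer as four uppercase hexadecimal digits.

4006

One's-complement addition (fold any carry out of bit 15 back into bit 0):
  0x67D3 + 0x8DC4 = 0x0F597
  0xF597 + 0x1974 = 0x10F0B → wrap carry → 0x0F0C
  0x0F0C + 0xEB03 = 0x0FA0F
  0xFA0F + 0xC5E9 = 0x1BFF8 → wrap carry → 0xBFF9
One's-complement sum = 0xBFF9.
Checksum = ~0xBFF9 & 0xFFFF = 0x4006.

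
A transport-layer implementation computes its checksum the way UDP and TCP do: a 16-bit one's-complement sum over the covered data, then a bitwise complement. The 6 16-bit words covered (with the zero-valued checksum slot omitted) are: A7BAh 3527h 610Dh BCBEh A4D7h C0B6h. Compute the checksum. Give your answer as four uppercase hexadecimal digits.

9FC3

One's-complement addition (fold any carry out of bit 15 back into bit 0):
  0xA7BA + 0x3527 = 0x0DCE1
  0xDCE1 + 0x610D = 0x13DEE → wrap carry → 0x3DEF
  0x3DEF + 0xBCBE = 0x0FAAD
  0xFAAD + 0xA4D7 = 0x19F84 → wrap carry → 0x9F85
  0x9F85 + 0xC0B6 = 0x1603B → wrap carry → 0x603C
One's-complement sum = 0x603C.
Checksum = ~0x603C & 0xFFFF = 0x9FC3.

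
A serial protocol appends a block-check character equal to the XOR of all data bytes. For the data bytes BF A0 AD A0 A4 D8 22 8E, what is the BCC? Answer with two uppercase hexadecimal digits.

XOR the bytes together:
  start with 0xBF
  0xBF ⊕ 0xA0 = 0x1F
  0x1F ⊕ 0xAD = 0xB2
  0xB2 ⊕ 0xA0 = 0x12
  0x12 ⊕ 0xA4 = 0xB6
  0xB6 ⊕ 0xD8 = 0x6E
  0x6E ⊕ 0x22 = 0x4C
  0x4C ⊕ 0x8E = 0xC2

C2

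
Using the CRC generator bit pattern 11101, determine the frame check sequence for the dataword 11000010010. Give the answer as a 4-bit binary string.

1010

Append 4 zeros: 110000100100000. Divide by 11101 (XOR where the leading bit is 1):
  pos 0: 11000 XOR 11101 = 00101
  pos 2: 10101 XOR 11101 = 01000
  pos 3: 10000 XOR 11101 = 01101
  pos 4: 11010 XOR 11101 = 00111
  pos 6: 11110 XOR 11101 = 00011
  pos 9: 11000 XOR 11101 = 00101
Remainder (last 4 bits) = 1010. This is the CRC / FCS.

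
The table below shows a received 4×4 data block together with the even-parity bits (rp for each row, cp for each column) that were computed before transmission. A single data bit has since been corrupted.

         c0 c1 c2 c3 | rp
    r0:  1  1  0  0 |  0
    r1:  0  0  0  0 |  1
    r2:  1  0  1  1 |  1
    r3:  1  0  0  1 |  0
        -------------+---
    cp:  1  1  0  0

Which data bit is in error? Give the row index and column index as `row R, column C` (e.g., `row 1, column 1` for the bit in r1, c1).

Recompute each row's even parity and compare to rp:
  r0: data parity 0, sent rp 0 → ok
  r1: data parity 0, sent rp 1 → mismatch
  r2: data parity 1, sent rp 1 → ok
  r3: data parity 0, sent rp 0 → ok
Recompute each column's even parity and compare to cp:
  c0: data parity 1, sent cp 1 → ok
  c1: data parity 1, sent cp 1 → ok
  c2: data parity 1, sent cp 0 → mismatch
  c3: data parity 0, sent cp 0 → ok
Exactly one row (r1) and one column (c2) fail → the flipped bit is at their intersection.

row 1, column 2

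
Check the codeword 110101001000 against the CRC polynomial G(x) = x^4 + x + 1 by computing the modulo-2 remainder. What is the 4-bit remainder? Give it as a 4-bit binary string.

Modulo-2 division of 110101001000 by 10011:
  pos 0: 11010 XOR 10011 = 01001
  pos 1: 10011 XOR 10011 = 00000
Remainder = 1000 (nonzero — an error is detected).

1000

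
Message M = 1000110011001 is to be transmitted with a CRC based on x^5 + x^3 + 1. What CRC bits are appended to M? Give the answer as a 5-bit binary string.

11101

Append 5 zeros: 100011001100100000. Divide by 101001 (XOR where the leading bit is 1):
  pos 0: 100011 XOR 101001 = 001010
  pos 2: 101000 XOR 101001 = 000001
  pos 7: 111001 XOR 101001 = 010000
  pos 8: 100000 XOR 101001 = 001001
  pos 10: 100100 XOR 101001 = 001101
  pos 12: 110100 XOR 101001 = 011101
Remainder (last 5 bits) = 11101. This is the CRC / FCS.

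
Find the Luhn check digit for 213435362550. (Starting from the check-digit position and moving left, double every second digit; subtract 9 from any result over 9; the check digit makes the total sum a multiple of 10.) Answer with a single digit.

7

Partial digits right→left: 0 5 5 2 6 3 5 3 4 3 1 2
Double every second digit counting from the check-digit position (so the 1st, 3rd, 5th, ... of the partial from the right).
  doubled (with −9 where >9): 0 1 3 1 8 2 → sum 15
  kept as-is: 5 2 3 3 3 2 → sum 18
Total = 15 + 18 = 33.
Check digit = (10 − (33 mod 10)) mod 10 = 7.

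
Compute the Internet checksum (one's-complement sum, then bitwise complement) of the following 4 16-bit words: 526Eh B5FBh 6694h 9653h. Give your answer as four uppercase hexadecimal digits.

FAAD

One's-complement addition (fold any carry out of bit 15 back into bit 0):
  0x526E + 0xB5FB = 0x10869 → wrap carry → 0x086A
  0x086A + 0x6694 = 0x06EFE
  0x6EFE + 0x9653 = 0x10551 → wrap carry → 0x0552
One's-complement sum = 0x0552.
Checksum = ~0x0552 & 0xFFFF = 0xFAAD.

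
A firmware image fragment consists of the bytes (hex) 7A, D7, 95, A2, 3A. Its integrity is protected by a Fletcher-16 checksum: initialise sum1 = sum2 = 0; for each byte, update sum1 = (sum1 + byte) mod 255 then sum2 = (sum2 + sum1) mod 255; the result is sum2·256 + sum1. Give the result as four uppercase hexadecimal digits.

04C4

Running sums (mod 255):
  after byte 0 (7A): sum1=122, sum2=122
  after byte 1 (D7): sum1=82, sum2=204
  after byte 2 (95): sum1=231, sum2=180
  after byte 3 (A2): sum1=138, sum2=63
  after byte 4 (3A): sum1=196, sum2=4
Checksum = sum2·256 + sum1 = 4·256 + 196 = 1220 = 0x04C4.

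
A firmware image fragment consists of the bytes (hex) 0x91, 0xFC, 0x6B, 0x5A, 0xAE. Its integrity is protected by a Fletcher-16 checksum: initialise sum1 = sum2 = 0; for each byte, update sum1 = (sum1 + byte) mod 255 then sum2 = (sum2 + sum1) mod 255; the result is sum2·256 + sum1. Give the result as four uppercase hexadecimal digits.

7103

Running sums (mod 255):
  after byte 0 (0x91): sum1=145, sum2=145
  after byte 1 (0xFC): sum1=142, sum2=32
  after byte 2 (0x6B): sum1=249, sum2=26
  after byte 3 (0x5A): sum1=84, sum2=110
  after byte 4 (0xAE): sum1=3, sum2=113
Checksum = sum2·256 + sum1 = 113·256 + 3 = 28931 = 0x7103.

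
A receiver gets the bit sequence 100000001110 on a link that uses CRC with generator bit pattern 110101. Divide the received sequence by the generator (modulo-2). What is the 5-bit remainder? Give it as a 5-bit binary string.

00000

Modulo-2 division of 100000001110 by 110101:
  pos 0: 100000 XOR 110101 = 010101
  pos 1: 101010 XOR 110101 = 011111
  pos 2: 111110 XOR 110101 = 001011
  pos 4: 101111 XOR 110101 = 011010
  pos 5: 110101 XOR 110101 = 000000
Remainder = 00000 (zero — the frame passes the CRC check).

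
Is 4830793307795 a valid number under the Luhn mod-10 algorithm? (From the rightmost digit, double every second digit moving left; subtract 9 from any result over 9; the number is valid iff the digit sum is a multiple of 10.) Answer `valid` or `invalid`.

invalid

From the right, keep odd positions and double even positions (subtract 9 from any doubled value over 9):
  doubled (positions 2,4,...): 9 5 6 9 0 7 → sum 36
  kept (positions 1,3,...): 5 7 0 3 7 3 4 → sum 29
Total = 65.
65 mod 10 = 5, so the number is invalid.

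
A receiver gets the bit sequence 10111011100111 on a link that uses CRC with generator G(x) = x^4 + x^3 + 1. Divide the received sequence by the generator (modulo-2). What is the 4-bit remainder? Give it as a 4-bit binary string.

0000

Modulo-2 division of 10111011100111 by 11001:
  pos 0: 10111 XOR 11001 = 01110
  pos 1: 11100 XOR 11001 = 00101
  pos 3: 10111 XOR 11001 = 01110
  pos 4: 11101 XOR 11001 = 00100
  pos 6: 10000 XOR 11001 = 01001
  pos 7: 10011 XOR 11001 = 01010
  pos 8: 10101 XOR 11001 = 01100
  pos 9: 11001 XOR 11001 = 00000
Remainder = 0000 (zero — the frame passes the CRC check).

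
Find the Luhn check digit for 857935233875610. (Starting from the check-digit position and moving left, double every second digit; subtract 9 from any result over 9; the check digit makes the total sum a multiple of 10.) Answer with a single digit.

8

Partial digits right→left: 0 1 6 5 7 8 3 3 2 5 3 9 7 5 8
Double every second digit counting from the check-digit position (so the 1st, 3rd, 5th, ... of the partial from the right).
  doubled (with −9 where >9): 0 3 5 6 4 6 5 7 → sum 36
  kept as-is: 1 5 8 3 5 9 5 → sum 36
Total = 36 + 36 = 72.
Check digit = (10 − (72 mod 10)) mod 10 = 8.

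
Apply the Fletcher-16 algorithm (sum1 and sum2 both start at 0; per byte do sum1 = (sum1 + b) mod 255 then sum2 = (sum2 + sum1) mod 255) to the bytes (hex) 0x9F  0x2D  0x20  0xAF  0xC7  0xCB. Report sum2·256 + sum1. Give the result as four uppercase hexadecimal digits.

Running sums (mod 255):
  after byte 0 (0x9F): sum1=159, sum2=159
  after byte 1 (0x2D): sum1=204, sum2=108
  after byte 2 (0x20): sum1=236, sum2=89
  after byte 3 (0xAF): sum1=156, sum2=245
  after byte 4 (0xC7): sum1=100, sum2=90
  after byte 5 (0xCB): sum1=48, sum2=138
Checksum = sum2·256 + sum1 = 138·256 + 48 = 35376 = 0x8A30.

8A30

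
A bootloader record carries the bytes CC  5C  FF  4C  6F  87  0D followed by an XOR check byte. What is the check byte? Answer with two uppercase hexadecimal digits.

XOR the bytes together:
  start with 0xCC
  0xCC ⊕ 0x5C = 0x90
  0x90 ⊕ 0xFF = 0x6F
  0x6F ⊕ 0x4C = 0x23
  0x23 ⊕ 0x6F = 0x4C
  0x4C ⊕ 0x87 = 0xCB
  0xCB ⊕ 0x0D = 0xC6

C6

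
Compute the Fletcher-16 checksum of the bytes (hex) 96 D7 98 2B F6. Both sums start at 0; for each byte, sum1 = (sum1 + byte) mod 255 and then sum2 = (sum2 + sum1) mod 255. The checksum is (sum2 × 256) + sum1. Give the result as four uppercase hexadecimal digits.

6729

Running sums (mod 255):
  after byte 0 (96): sum1=150, sum2=150
  after byte 1 (D7): sum1=110, sum2=5
  after byte 2 (98): sum1=7, sum2=12
  after byte 3 (2B): sum1=50, sum2=62
  after byte 4 (F6): sum1=41, sum2=103
Checksum = sum2·256 + sum1 = 103·256 + 41 = 26409 = 0x6729.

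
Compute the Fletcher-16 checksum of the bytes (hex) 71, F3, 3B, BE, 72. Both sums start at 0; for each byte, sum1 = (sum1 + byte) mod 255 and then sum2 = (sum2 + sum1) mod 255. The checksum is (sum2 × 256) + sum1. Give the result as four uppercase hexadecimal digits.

Running sums (mod 255):
  after byte 0 (71): sum1=113, sum2=113
  after byte 1 (F3): sum1=101, sum2=214
  after byte 2 (3B): sum1=160, sum2=119
  after byte 3 (BE): sum1=95, sum2=214
  after byte 4 (72): sum1=209, sum2=168
Checksum = sum2·256 + sum1 = 168·256 + 209 = 43217 = 0xA8D1.

A8D1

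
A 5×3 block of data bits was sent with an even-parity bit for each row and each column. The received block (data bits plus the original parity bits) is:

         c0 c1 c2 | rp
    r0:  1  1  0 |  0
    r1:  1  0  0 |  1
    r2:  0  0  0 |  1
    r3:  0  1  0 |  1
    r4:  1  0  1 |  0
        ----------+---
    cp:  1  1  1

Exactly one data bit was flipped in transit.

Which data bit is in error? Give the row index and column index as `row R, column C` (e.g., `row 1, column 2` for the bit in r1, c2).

row 2, column 1

Recompute each row's even parity and compare to rp:
  r0: data parity 0, sent rp 0 → ok
  r1: data parity 1, sent rp 1 → ok
  r2: data parity 0, sent rp 1 → mismatch
  r3: data parity 1, sent rp 1 → ok
  r4: data parity 0, sent rp 0 → ok
Recompute each column's even parity and compare to cp:
  c0: data parity 1, sent cp 1 → ok
  c1: data parity 0, sent cp 1 → mismatch
  c2: data parity 1, sent cp 1 → ok
Exactly one row (r2) and one column (c1) fail → the flipped bit is at their intersection.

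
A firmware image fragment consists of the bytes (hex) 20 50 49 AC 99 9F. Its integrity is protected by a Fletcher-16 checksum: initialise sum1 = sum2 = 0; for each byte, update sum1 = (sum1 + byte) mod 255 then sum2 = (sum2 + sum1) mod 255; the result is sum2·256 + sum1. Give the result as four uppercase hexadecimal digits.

509F

Running sums (mod 255):
  after byte 0 (20): sum1=32, sum2=32
  after byte 1 (50): sum1=112, sum2=144
  after byte 2 (49): sum1=185, sum2=74
  after byte 3 (AC): sum1=102, sum2=176
  after byte 4 (99): sum1=0, sum2=176
  after byte 5 (9F): sum1=159, sum2=80
Checksum = sum2·256 + sum1 = 80·256 + 159 = 20639 = 0x509F.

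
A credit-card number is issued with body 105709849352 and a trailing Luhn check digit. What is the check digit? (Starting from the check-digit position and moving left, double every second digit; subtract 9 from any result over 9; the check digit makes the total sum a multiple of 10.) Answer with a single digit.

0

Partial digits right→left: 2 5 3 9 4 8 9 0 7 5 0 1
Double every second digit counting from the check-digit position (so the 1st, 3rd, 5th, ... of the partial from the right).
  doubled (with −9 where >9): 4 6 8 9 5 0 → sum 32
  kept as-is: 5 9 8 0 5 1 → sum 28
Total = 32 + 28 = 60.
Check digit = (10 − (60 mod 10)) mod 10 = 0.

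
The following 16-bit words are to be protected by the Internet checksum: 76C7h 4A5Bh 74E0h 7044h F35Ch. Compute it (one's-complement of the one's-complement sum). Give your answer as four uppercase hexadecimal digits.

665B

One's-complement addition (fold any carry out of bit 15 back into bit 0):
  0x76C7 + 0x4A5B = 0x0C122
  0xC122 + 0x74E0 = 0x13602 → wrap carry → 0x3603
  0x3603 + 0x7044 = 0x0A647
  0xA647 + 0xF35C = 0x199A3 → wrap carry → 0x99A4
One's-complement sum = 0x99A4.
Checksum = ~0x99A4 & 0xFFFF = 0x665B.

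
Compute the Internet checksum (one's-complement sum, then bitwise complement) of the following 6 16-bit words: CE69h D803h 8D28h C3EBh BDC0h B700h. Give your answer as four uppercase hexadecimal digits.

93BC

One's-complement addition (fold any carry out of bit 15 back into bit 0):
  0xCE69 + 0xD803 = 0x1A66C → wrap carry → 0xA66D
  0xA66D + 0x8D28 = 0x13395 → wrap carry → 0x3396
  0x3396 + 0xC3EB = 0x0F781
  0xF781 + 0xBDC0 = 0x1B541 → wrap carry → 0xB542
  0xB542 + 0xB700 = 0x16C42 → wrap carry → 0x6C43
One's-complement sum = 0x6C43.
Checksum = ~0x6C43 & 0xFFFF = 0x93BC.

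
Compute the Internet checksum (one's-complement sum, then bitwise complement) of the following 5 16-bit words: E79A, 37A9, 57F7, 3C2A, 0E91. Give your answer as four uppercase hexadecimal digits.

3E09

One's-complement addition (fold any carry out of bit 15 back into bit 0):
  0xE79A + 0x37A9 = 0x11F43 → wrap carry → 0x1F44
  0x1F44 + 0x57F7 = 0x0773B
  0x773B + 0x3C2A = 0x0B365
  0xB365 + 0x0E91 = 0x0C1F6
One's-complement sum = 0xC1F6.
Checksum = ~0xC1F6 & 0xFFFF = 0x3E09.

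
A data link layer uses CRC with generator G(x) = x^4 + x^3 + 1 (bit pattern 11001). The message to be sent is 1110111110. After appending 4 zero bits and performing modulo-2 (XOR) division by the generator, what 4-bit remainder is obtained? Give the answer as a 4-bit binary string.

Append 4 zeros: 11101111100000. Divide by 11001 (XOR where the leading bit is 1):
  pos 0: 11101 XOR 11001 = 00100
  pos 2: 10011 XOR 11001 = 01010
  pos 3: 10101 XOR 11001 = 01100
  pos 4: 11001 XOR 11001 = 00000
Remainder (last 4 bits) = 0000. This is the CRC / FCS.

0000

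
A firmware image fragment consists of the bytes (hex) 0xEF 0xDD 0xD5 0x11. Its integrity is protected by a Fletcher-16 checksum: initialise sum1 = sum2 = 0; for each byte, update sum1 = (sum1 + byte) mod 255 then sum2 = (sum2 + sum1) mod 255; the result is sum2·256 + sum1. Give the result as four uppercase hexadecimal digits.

Running sums (mod 255):
  after byte 0 (0xEF): sum1=239, sum2=239
  after byte 1 (0xDD): sum1=205, sum2=189
  after byte 2 (0xD5): sum1=163, sum2=97
  after byte 3 (0x11): sum1=180, sum2=22
Checksum = sum2·256 + sum1 = 22·256 + 180 = 5812 = 0x16B4.

16B4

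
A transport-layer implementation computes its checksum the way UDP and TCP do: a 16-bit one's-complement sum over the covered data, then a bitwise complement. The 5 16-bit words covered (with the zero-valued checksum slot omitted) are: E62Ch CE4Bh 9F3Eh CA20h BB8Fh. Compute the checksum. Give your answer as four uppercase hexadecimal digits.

One's-complement addition (fold any carry out of bit 15 back into bit 0):
  0xE62C + 0xCE4B = 0x1B477 → wrap carry → 0xB478
  0xB478 + 0x9F3E = 0x153B6 → wrap carry → 0x53B7
  0x53B7 + 0xCA20 = 0x11DD7 → wrap carry → 0x1DD8
  0x1DD8 + 0xBB8F = 0x0D967
One's-complement sum = 0xD967.
Checksum = ~0xD967 & 0xFFFF = 0x2698.

2698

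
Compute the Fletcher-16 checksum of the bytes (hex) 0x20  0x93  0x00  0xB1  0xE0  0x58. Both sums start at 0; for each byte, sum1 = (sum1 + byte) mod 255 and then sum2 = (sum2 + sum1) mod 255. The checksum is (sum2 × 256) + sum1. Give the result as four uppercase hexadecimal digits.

Running sums (mod 255):
  after byte 0 (0x20): sum1=32, sum2=32
  after byte 1 (0x93): sum1=179, sum2=211
  after byte 2 (0x00): sum1=179, sum2=135
  after byte 3 (0xB1): sum1=101, sum2=236
  after byte 4 (0xE0): sum1=70, sum2=51
  after byte 5 (0x58): sum1=158, sum2=209
Checksum = sum2·256 + sum1 = 209·256 + 158 = 53662 = 0xD19E.

D19E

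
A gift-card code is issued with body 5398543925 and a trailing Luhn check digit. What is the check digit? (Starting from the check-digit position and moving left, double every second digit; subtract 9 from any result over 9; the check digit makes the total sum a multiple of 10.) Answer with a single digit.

Partial digits right→left: 5 2 9 3 4 5 8 9 3 5
Double every second digit counting from the check-digit position (so the 1st, 3rd, 5th, ... of the partial from the right).
  doubled (with −9 where >9): 1 9 8 7 6 → sum 31
  kept as-is: 2 3 5 9 5 → sum 24
Total = 31 + 24 = 55.
Check digit = (10 − (55 mod 10)) mod 10 = 5.

5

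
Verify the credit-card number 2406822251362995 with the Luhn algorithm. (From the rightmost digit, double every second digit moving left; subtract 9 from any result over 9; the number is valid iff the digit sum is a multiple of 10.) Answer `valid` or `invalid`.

valid

From the right, keep odd positions and double even positions (subtract 9 from any doubled value over 9):
  doubled (positions 2,4,...): 9 4 6 1 4 7 0 4 → sum 35
  kept (positions 1,3,...): 5 9 6 1 2 2 6 4 → sum 35
Total = 70.
70 mod 10 = 0, so the number is valid.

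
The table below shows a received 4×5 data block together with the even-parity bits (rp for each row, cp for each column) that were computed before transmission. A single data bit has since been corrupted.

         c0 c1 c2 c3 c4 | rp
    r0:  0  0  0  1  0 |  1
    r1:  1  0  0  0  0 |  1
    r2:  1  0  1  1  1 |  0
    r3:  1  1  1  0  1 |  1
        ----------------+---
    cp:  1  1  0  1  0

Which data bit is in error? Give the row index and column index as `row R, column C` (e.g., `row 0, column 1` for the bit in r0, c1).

row 3, column 3

Recompute each row's even parity and compare to rp:
  r0: data parity 1, sent rp 1 → ok
  r1: data parity 1, sent rp 1 → ok
  r2: data parity 0, sent rp 0 → ok
  r3: data parity 0, sent rp 1 → mismatch
Recompute each column's even parity and compare to cp:
  c0: data parity 1, sent cp 1 → ok
  c1: data parity 1, sent cp 1 → ok
  c2: data parity 0, sent cp 0 → ok
  c3: data parity 0, sent cp 1 → mismatch
  c4: data parity 0, sent cp 0 → ok
Exactly one row (r3) and one column (c3) fail → the flipped bit is at their intersection.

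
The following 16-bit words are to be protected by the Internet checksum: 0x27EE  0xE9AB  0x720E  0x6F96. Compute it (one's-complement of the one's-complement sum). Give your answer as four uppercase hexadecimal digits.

One's-complement addition (fold any carry out of bit 15 back into bit 0):
  0x27EE + 0xE9AB = 0x11199 → wrap carry → 0x119A
  0x119A + 0x720E = 0x083A8
  0x83A8 + 0x6F96 = 0x0F33E
One's-complement sum = 0xF33E.
Checksum = ~0xF33E & 0xFFFF = 0x0CC1.

0CC1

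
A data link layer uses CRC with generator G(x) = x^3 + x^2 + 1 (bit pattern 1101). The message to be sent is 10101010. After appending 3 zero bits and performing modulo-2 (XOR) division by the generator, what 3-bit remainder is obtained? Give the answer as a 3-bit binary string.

110

Append 3 zeros: 10101010000. Divide by 1101 (XOR where the leading bit is 1):
  pos 0: 1010 XOR 1101 = 0111
  pos 1: 1111 XOR 1101 = 0010
  pos 3: 1001 XOR 1101 = 0100
  pos 4: 1000 XOR 1101 = 0101
  pos 5: 1010 XOR 1101 = 0111
  pos 6: 1110 XOR 1101 = 0011
Remainder (last 3 bits) = 110. This is the CRC / FCS.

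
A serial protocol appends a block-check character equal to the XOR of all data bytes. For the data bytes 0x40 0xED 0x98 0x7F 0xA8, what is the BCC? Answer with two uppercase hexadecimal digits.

XOR the bytes together:
  start with 0x40
  0x40 ⊕ 0xED = 0xAD
  0xAD ⊕ 0x98 = 0x35
  0x35 ⊕ 0x7F = 0x4A
  0x4A ⊕ 0xA8 = 0xE2

E2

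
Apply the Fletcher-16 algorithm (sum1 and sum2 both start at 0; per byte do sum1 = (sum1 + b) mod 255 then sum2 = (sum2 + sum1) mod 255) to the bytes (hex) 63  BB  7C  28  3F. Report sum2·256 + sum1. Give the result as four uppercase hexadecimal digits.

E403

Running sums (mod 255):
  after byte 0 (63): sum1=99, sum2=99
  after byte 1 (BB): sum1=31, sum2=130
  after byte 2 (7C): sum1=155, sum2=30
  after byte 3 (28): sum1=195, sum2=225
  after byte 4 (3F): sum1=3, sum2=228
Checksum = sum2·256 + sum1 = 228·256 + 3 = 58371 = 0xE403.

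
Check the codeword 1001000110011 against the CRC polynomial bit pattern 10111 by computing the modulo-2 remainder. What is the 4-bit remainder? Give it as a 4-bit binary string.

0000

Modulo-2 division of 1001000110011 by 10111:
  pos 0: 10010 XOR 10111 = 00101
  pos 2: 10100 XOR 10111 = 00011
  pos 5: 11110 XOR 10111 = 01001
  pos 6: 10010 XOR 10111 = 00101
  pos 8: 10111 XOR 10111 = 00000
Remainder = 0000 (zero — the frame passes the CRC check).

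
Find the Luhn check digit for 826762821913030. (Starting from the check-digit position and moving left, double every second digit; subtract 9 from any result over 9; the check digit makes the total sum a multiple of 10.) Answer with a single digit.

8

Partial digits right→left: 0 3 0 3 1 9 1 2 8 2 6 7 6 2 8
Double every second digit counting from the check-digit position (so the 1st, 3rd, 5th, ... of the partial from the right).
  doubled (with −9 where >9): 0 0 2 2 7 3 3 7 → sum 24
  kept as-is: 3 3 9 2 2 7 2 → sum 28
Total = 24 + 28 = 52.
Check digit = (10 − (52 mod 10)) mod 10 = 8.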